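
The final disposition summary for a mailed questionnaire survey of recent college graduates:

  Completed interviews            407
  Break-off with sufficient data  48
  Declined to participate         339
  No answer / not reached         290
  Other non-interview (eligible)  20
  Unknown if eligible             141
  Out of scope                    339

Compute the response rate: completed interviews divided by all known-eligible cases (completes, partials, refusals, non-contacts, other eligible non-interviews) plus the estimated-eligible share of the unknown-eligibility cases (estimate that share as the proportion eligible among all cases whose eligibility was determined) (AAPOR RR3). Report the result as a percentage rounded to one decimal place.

33.6%

Numerator: 407
Eligible (known): 407 + 48 + 339 + 290 + 20 = 1104
e = 1104 / (1104 + 339) = 1104 / 1443 = 0.7651
Eligible share of unknowns: 0.7651 × 141 = 107.88
Denom: 1104 + 107.88 = 1211.88
RR3 = 407 / 1211.88 = 0.3358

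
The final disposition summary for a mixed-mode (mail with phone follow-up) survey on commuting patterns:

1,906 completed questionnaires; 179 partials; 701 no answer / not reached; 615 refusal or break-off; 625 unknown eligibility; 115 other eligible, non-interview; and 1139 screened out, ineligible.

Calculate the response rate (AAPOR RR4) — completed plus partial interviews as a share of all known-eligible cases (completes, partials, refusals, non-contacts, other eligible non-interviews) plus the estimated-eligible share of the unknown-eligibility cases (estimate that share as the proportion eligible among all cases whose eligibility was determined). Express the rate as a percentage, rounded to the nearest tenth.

52.3%

Num → 1906 + 179 = 2085
Known eligible → 1906 + 179 + 615 + 701 + 115 = 3516
e = 3516 / (3516 + 1139) = 3516 / 4655 = 0.7553
Estimated eligible among unknowns → 0.7553 × 625 = 472.06
Denom → 3516 + 472.06 = 3988.06
RR4 = 2085 / 3988.06 = 0.5228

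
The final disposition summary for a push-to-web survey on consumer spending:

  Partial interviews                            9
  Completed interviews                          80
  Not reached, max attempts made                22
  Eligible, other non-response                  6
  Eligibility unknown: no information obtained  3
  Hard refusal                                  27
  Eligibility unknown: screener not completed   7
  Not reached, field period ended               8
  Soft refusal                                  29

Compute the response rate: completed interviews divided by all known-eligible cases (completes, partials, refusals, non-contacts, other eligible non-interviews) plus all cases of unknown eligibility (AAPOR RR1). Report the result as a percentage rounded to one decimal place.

41.9%

Refusal or break-off = 27 + 29 = 56
Non-contacts = 8 + 22 = 30
Eligibility not determined = 7 + 3 = 10
Numerator: 80
Base: 80 + 9 + 56 + 30 + 6 + 10 = 191
RR1 = 80 / 191 = 0.4188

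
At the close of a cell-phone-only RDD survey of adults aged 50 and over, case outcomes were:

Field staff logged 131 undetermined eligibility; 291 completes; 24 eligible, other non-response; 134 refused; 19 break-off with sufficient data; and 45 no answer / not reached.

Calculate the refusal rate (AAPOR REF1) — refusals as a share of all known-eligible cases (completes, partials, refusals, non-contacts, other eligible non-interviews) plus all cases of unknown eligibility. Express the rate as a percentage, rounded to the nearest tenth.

20.8%

Numerator: 134
Base: 291 + 19 + 134 + 45 + 24 + 131 = 644
REF1 = 134 / 644 = 0.2081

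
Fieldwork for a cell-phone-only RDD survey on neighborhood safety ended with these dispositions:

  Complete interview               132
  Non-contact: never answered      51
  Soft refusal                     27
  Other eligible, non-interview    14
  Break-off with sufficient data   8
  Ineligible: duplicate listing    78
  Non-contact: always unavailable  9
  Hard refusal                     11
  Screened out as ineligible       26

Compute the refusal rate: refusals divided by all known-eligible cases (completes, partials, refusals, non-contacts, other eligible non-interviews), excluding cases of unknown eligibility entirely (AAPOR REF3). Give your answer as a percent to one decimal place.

15.1%

Declined to participate = 11 + 27 = 38
No contact after all attempts = 51 + 9 = 60
Not eligible = 26 + 78 = 104
Numerator = 38
Denom = 132 + 8 + 38 + 60 + 14 = 252
REF3 = 38 / 252 = 0.1508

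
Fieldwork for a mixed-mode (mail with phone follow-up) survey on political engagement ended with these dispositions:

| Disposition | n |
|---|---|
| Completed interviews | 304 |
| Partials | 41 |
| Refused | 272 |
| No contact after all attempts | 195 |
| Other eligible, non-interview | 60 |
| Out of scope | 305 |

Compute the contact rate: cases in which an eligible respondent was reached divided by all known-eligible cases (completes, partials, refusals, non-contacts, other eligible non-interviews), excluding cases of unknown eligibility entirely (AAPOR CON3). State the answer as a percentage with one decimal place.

77.6%

Numerator → 304 + 41 + 272 + 60 = 677
Denominator → 304 + 41 + 272 + 195 + 60 = 872
CON3 = 677 / 872 = 0.7764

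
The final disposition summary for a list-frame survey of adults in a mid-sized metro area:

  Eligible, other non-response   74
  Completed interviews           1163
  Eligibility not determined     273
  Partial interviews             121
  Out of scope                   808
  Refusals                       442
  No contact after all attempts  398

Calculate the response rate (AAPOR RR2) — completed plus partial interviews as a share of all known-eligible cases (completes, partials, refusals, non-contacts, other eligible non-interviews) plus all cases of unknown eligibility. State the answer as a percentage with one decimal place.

52.0%

Num: 1163 + 121 = 1284
Denominator: 1163 + 121 + 442 + 398 + 74 + 273 = 2471
RR2 = 1284 / 2471 = 0.5196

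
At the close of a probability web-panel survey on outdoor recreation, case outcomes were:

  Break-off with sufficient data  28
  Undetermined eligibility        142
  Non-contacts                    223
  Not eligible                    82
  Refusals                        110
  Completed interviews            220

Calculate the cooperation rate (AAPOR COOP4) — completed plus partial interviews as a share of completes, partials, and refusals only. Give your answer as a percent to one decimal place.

Num: 220 + 28 = 248
Denominator: 220 + 28 + 110 = 358
COOP4 = 248 / 358 = 0.6927

69.3%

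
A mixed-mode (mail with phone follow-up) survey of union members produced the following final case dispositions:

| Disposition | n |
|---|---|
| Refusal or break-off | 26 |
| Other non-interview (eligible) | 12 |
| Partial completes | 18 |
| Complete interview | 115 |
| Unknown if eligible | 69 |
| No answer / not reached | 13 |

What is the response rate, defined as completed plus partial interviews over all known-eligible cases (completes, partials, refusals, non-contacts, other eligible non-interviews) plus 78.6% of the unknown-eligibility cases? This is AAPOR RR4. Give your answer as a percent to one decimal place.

55.8%

Numerator: 115 + 18 = 133
Determined eligible: 115 + 18 + 26 + 13 + 12 = 184
Eligible share of unknowns: 0.7860 × 69 = 54.23
Base: 184 + 54.23 = 238.23
RR4 = 133 / 238.23 = 0.5583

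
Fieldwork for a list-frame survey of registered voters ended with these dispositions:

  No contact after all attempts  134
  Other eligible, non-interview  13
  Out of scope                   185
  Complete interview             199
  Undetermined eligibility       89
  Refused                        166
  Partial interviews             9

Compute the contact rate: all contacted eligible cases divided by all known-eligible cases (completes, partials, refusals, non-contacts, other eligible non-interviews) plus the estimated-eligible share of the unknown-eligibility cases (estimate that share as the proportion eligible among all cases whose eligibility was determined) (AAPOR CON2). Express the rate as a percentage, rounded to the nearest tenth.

66.0%

Numerator → 199 + 9 + 166 + 13 = 387
Eligible (known) → 199 + 9 + 166 + 134 + 13 = 521
e = 521 / (521 + 185) = 521 / 706 = 0.7380
e × U → 0.7380 × 89 = 65.68
Denominator → 521 + 65.68 = 586.68
CON2 = 387 / 586.68 = 0.6596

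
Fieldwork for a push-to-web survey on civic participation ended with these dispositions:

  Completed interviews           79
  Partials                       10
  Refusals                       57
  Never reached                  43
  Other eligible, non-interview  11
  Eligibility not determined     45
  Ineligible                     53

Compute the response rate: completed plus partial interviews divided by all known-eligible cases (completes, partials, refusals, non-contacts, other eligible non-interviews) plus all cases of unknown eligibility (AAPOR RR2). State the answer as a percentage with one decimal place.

Numerator: 79 + 10 = 89
Denom: 79 + 10 + 57 + 43 + 11 + 45 = 245
RR2 = 89 / 245 = 0.3633

36.3%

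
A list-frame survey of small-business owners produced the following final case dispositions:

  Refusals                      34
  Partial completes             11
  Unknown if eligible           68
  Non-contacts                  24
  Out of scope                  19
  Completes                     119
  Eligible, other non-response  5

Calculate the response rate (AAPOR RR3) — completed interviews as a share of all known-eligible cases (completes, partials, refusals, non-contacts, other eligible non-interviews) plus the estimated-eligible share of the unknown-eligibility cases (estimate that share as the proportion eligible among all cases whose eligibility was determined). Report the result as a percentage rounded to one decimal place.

46.7%

Num: 119
Eligible (known): 119 + 11 + 34 + 24 + 5 = 193
e = 193 / (193 + 19) = 193 / 212 = 0.9104
Estimated eligible among unknowns: 0.9104 × 68 = 61.91
Denominator: 193 + 61.91 = 254.91
RR3 = 119 / 254.91 = 0.4668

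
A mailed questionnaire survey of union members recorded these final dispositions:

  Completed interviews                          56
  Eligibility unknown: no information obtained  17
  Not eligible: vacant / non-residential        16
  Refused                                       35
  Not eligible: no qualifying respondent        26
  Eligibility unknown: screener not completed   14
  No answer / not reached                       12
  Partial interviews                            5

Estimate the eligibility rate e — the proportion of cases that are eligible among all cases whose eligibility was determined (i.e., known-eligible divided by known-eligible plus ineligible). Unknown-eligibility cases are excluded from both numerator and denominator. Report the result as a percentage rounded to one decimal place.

Eligibility not determined = 14 + 17 = 31
Not eligible = 26 + 16 = 42
Determined eligible = 56 + 5 + 35 + 12 = 108
e = 108 / (108 + 42) = 108 / 150 = 0.7200

72.0%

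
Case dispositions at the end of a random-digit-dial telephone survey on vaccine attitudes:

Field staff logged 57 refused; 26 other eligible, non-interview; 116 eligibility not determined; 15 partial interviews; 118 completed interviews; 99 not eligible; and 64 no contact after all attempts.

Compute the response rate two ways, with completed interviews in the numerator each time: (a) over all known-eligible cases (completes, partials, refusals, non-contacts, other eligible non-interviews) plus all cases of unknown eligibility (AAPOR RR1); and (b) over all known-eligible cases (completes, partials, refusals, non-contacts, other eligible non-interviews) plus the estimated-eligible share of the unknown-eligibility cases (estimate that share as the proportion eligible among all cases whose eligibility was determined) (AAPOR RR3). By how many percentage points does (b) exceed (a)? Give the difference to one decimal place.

Top → 118
Denom → 118 + 15 + 57 + 64 + 26 + 116 = 396
RR1 = 118 / 396 = 0.2980
Known eligible → 118 + 15 + 57 + 64 + 26 = 280
e = 280 / (280 + 99) = 280 / 379 = 0.7388
Eligible share of unknowns → 0.7388 × 116 = 85.70
Denom → 280 + 85.70 = 365.70
RR3 = 118 / 365.70 = 0.3227
Difference = 32.27 − 29.80 = 2.47 percentage points

2.5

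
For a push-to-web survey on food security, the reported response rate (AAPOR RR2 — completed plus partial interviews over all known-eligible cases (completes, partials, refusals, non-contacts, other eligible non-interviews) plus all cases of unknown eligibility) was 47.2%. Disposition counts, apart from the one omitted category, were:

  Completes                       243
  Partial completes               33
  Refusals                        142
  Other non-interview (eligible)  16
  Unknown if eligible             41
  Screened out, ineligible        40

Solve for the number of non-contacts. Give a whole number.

Num → 243 + 33 = 276
RR2 = 276 / D = 0.472
D = 276 / 0.472 = 584.7
Remaining denominator categories sum to 475
non-contacts = 584.7 − 475 ≈ 110

110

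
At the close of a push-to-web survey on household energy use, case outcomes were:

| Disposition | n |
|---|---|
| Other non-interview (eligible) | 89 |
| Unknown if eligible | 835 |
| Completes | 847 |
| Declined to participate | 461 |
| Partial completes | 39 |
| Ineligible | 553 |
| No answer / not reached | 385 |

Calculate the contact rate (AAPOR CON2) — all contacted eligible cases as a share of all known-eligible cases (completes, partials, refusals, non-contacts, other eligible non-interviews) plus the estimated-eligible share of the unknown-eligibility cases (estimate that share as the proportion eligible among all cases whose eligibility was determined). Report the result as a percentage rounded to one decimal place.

58.3%

Num = 847 + 39 + 461 + 89 = 1436
Determined eligible = 847 + 39 + 461 + 385 + 89 = 1821
e = 1821 / (1821 + 553) = 1821 / 2374 = 0.7671
Estimated eligible among unknowns = 0.7671 × 835 = 640.53
Denom = 1821 + 640.53 = 2461.53
CON2 = 1436 / 2461.53 = 0.5834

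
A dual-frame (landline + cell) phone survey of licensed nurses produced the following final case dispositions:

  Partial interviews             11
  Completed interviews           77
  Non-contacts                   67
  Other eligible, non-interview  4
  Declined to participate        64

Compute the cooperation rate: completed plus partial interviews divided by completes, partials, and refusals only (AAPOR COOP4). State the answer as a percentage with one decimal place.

Numerator = 77 + 11 = 88
Denominator = 77 + 11 + 64 = 152
COOP4 = 88 / 152 = 0.5789

57.9%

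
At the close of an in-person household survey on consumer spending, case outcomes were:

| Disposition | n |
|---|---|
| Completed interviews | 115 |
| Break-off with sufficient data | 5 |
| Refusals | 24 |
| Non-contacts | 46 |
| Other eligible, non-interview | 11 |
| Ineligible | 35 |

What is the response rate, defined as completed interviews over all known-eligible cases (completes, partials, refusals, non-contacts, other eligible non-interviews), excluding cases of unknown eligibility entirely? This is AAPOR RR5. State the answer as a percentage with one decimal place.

Num = 115
Base = 115 + 5 + 24 + 46 + 11 = 201
RR5 = 115 / 201 = 0.5721

57.2%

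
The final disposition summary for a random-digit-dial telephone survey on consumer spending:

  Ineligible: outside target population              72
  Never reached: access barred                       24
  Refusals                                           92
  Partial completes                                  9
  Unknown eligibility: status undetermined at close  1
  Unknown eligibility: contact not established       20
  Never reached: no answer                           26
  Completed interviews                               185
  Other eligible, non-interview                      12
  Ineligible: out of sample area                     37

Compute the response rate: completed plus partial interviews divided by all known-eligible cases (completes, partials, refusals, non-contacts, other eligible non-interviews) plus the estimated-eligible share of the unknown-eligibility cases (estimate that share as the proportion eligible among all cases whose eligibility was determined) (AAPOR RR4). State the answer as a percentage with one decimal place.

No contact after all attempts = 26 + 24 = 50
Eligibility not determined = 20 + 1 = 21
Not eligible = 72 + 37 = 109
Num = 185 + 9 = 194
Known eligible = 185 + 9 + 92 + 50 + 12 = 348
e = 348 / (348 + 109) = 348 / 457 = 0.7615
Eligible share of unknowns = 0.7615 × 21 = 15.99
Base = 348 + 15.99 = 363.99
RR4 = 194 / 363.99 = 0.5330

53.3%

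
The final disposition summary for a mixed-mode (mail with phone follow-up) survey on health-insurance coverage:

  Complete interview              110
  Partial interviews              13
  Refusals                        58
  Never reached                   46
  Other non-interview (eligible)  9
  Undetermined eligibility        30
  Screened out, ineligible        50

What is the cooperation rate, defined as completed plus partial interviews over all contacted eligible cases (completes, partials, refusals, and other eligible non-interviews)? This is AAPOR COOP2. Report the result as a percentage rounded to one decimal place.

64.7%

Top → 110 + 13 = 123
Denom → 110 + 13 + 58 + 9 = 190
COOP2 = 123 / 190 = 0.6474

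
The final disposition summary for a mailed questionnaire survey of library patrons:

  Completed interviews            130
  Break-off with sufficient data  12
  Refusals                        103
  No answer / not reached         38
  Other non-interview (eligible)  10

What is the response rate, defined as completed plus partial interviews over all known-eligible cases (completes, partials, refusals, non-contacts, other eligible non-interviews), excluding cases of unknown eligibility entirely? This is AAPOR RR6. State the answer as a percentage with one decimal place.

48.5%

Top → 130 + 12 = 142
Denominator → 130 + 12 + 103 + 38 + 10 = 293
RR6 = 142 / 293 = 0.4846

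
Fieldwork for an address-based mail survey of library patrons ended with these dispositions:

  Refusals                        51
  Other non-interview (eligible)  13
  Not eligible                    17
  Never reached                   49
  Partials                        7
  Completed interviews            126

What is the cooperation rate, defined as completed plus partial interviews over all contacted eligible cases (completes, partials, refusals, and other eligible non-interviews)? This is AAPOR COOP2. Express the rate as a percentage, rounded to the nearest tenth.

Numerator = 126 + 7 = 133
Denom = 126 + 7 + 51 + 13 = 197
COOP2 = 133 / 197 = 0.6751

67.5%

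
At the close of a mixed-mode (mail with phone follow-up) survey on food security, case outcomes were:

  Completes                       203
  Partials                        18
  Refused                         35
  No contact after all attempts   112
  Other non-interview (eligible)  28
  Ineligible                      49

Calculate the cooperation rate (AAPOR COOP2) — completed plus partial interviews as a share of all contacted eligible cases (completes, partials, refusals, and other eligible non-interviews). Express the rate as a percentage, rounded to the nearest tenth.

Num → 203 + 18 = 221
Denom → 203 + 18 + 35 + 28 = 284
COOP2 = 221 / 284 = 0.7782

77.8%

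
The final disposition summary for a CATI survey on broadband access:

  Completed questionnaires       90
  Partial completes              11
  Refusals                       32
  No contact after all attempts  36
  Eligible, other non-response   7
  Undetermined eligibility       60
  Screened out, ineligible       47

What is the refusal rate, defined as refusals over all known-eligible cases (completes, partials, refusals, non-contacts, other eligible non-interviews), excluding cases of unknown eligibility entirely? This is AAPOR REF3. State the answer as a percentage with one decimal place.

Top = 32
Denom = 90 + 11 + 32 + 36 + 7 = 176
REF3 = 32 / 176 = 0.1818

18.2%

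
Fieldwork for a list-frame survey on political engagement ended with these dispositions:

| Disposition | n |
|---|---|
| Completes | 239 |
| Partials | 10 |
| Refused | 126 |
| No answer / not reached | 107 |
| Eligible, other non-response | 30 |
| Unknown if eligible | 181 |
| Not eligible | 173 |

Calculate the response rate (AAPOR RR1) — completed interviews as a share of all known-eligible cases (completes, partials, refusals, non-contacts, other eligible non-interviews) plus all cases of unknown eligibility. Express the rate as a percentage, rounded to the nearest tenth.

Top = 239
Base = 239 + 10 + 126 + 107 + 30 + 181 = 693
RR1 = 239 / 693 = 0.3449

34.5%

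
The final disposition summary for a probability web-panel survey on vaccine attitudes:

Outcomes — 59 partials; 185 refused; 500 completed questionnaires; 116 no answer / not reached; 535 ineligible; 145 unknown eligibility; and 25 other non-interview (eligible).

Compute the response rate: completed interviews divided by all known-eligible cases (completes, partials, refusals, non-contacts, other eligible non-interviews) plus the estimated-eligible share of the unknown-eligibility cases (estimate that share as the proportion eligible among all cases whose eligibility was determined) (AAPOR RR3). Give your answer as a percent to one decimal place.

51.3%

Num → 500
Eligible (known) → 500 + 59 + 185 + 116 + 25 = 885
e = 885 / (885 + 535) = 885 / 1420 = 0.6232
Estimated eligible among unknowns → 0.6232 × 145 = 90.36
Denominator → 885 + 90.36 = 975.36
RR3 = 500 / 975.36 = 0.5126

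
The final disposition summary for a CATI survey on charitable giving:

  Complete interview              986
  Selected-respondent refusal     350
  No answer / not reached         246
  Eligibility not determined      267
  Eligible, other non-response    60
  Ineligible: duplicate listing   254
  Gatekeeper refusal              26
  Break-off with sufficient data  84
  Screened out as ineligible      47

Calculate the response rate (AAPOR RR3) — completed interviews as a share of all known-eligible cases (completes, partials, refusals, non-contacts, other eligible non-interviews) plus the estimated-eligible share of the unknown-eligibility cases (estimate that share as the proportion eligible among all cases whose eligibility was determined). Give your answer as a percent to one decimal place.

Declined to participate = 26 + 350 = 376
Not eligible = 47 + 254 = 301
Numerator = 986
Known eligible = 986 + 84 + 376 + 246 + 60 = 1752
e = 1752 / (1752 + 301) = 1752 / 2053 = 0.8534
Eligible share of unknowns = 0.8534 × 267 = 227.86
Denom = 1752 + 227.86 = 1979.86
RR3 = 986 / 1979.86 = 0.4980

49.8%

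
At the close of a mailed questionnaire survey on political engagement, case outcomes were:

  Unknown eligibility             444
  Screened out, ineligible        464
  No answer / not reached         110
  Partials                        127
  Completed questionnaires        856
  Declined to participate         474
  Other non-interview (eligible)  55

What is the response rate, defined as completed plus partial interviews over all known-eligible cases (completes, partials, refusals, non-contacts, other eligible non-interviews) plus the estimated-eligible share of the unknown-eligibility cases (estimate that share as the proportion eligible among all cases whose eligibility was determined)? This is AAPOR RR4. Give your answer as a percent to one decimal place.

Top: 856 + 127 = 983
Eligible (known): 856 + 127 + 474 + 110 + 55 = 1622
e = 1622 / (1622 + 464) = 1622 / 2086 = 0.7776
Eligible share of unknowns: 0.7776 × 444 = 345.25
Denom: 1622 + 345.25 = 1967.25
RR4 = 983 / 1967.25 = 0.4997

50.0%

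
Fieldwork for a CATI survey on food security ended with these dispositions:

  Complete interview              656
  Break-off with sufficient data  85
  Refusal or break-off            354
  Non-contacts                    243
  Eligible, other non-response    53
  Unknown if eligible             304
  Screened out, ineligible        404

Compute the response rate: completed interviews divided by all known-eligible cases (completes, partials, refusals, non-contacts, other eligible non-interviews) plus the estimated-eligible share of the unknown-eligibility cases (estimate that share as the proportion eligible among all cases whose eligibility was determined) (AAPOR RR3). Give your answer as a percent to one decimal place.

Top: 656
Eligible (known): 656 + 85 + 354 + 243 + 53 = 1391
e = 1391 / (1391 + 404) = 1391 / 1795 = 0.7749
Estimated eligible among unknowns: 0.7749 × 304 = 235.57
Denominator: 1391 + 235.57 = 1626.57
RR3 = 656 / 1626.57 = 0.4033

40.3%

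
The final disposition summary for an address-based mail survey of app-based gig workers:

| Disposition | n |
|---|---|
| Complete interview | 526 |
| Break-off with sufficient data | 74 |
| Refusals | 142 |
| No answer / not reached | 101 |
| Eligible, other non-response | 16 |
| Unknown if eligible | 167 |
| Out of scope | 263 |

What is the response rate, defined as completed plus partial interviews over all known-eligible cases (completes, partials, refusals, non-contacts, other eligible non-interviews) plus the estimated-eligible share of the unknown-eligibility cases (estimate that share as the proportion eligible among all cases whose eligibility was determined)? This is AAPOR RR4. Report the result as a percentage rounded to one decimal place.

Num → 526 + 74 = 600
Determined eligible → 526 + 74 + 142 + 101 + 16 = 859
e = 859 / (859 + 263) = 859 / 1122 = 0.7656
Estimated eligible among unknowns → 0.7656 × 167 = 127.86
Denom → 859 + 127.86 = 986.86
RR4 = 600 / 986.86 = 0.6080

60.8%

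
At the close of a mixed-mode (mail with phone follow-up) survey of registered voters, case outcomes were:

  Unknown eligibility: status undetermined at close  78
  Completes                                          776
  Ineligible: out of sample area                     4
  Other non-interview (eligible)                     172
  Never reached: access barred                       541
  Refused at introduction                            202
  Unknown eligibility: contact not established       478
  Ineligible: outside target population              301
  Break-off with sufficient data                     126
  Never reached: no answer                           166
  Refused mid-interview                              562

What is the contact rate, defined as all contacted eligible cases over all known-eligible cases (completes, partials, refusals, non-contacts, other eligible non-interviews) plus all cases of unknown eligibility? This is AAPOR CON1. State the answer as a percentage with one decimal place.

Refusal or break-off = 202 + 562 = 764
No contact after all attempts = 166 + 541 = 707
Eligibility not determined = 478 + 78 = 556
Out of scope = 301 + 4 = 305
Top → 776 + 126 + 764 + 172 = 1838
Denominator → 776 + 126 + 764 + 707 + 172 + 556 = 3101
CON1 = 1838 / 3101 = 0.5927

59.3%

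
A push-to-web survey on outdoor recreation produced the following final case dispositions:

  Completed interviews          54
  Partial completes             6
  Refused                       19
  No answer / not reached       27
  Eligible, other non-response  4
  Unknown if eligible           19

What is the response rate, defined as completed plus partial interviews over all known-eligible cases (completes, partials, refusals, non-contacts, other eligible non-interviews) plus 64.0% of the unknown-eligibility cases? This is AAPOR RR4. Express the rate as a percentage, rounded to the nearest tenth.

Top → 54 + 6 = 60
Determined eligible → 54 + 6 + 19 + 27 + 4 = 110
Eligible share of unknowns → 0.6400 × 19 = 12.16
Denom → 110 + 12.16 = 122.16
RR4 = 60 / 122.16 = 0.4912

49.1%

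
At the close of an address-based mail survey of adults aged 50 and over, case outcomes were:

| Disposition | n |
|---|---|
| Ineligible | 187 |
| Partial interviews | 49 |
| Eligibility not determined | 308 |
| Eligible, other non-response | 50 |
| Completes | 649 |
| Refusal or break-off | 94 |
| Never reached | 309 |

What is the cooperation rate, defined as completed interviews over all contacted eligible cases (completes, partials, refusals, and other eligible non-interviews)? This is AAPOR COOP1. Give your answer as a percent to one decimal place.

77.1%

Top: 649
Base: 649 + 49 + 94 + 50 = 842
COOP1 = 649 / 842 = 0.7708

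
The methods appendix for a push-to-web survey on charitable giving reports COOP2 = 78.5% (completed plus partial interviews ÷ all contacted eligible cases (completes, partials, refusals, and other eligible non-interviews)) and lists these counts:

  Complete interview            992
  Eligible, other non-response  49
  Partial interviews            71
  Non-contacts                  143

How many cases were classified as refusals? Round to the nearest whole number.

Numerator → 992 + 71 = 1063
COOP2 = 1063 / D = 0.785
D = 1063 / 0.785 = 1354.1
Other denominator terms total 1112
refusals = 1354.1 − 1112 ≈ 242

242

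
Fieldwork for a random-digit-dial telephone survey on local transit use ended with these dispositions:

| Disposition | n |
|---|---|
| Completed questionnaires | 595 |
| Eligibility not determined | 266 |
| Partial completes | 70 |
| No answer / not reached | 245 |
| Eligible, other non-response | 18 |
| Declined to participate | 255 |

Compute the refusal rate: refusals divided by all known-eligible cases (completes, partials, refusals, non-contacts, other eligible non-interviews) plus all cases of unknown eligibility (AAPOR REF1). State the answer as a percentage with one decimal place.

17.6%

Num = 255
Denominator = 595 + 70 + 255 + 245 + 18 + 266 = 1449
REF1 = 255 / 1449 = 0.1760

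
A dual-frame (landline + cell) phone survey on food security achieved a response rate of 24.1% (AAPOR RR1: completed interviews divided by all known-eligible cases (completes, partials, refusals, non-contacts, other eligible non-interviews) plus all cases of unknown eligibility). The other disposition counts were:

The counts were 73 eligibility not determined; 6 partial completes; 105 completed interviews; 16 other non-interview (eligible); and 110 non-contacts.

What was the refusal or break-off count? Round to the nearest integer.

RR1 = 105 / D = 0.241
D = 105 / 0.241 = 435.7
Rest of base = 310
refusal or break-off = 435.7 − 310 ≈ 126

126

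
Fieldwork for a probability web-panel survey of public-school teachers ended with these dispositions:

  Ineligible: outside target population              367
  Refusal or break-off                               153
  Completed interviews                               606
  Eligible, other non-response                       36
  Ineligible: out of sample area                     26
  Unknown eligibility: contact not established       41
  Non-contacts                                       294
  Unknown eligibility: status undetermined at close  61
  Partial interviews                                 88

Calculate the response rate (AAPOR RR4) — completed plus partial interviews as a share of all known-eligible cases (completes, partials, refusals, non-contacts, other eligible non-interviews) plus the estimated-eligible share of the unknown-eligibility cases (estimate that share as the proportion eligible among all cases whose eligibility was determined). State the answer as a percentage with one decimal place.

Undetermined eligibility = 41 + 61 = 102
Out of scope = 367 + 26 = 393
Num: 606 + 88 = 694
Eligible (known): 606 + 88 + 153 + 294 + 36 = 1177
e = 1177 / (1177 + 393) = 1177 / 1570 = 0.7497
Eligible share of unknowns: 0.7497 × 102 = 76.47
Base: 1177 + 76.47 = 1253.47
RR4 = 694 / 1253.47 = 0.5537

55.4%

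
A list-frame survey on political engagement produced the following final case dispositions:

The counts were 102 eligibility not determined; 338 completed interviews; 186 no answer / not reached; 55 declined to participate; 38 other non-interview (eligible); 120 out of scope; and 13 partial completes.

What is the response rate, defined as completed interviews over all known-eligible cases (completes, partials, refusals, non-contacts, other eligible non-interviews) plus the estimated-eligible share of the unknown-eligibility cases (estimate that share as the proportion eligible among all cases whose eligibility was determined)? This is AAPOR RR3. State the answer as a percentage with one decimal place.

Top → 338
Eligible (known) → 338 + 13 + 55 + 186 + 38 = 630
e = 630 / (630 + 120) = 630 / 750 = 0.8400
Estimated eligible among unknowns → 0.8400 × 102 = 85.68
Denominator → 630 + 85.68 = 715.68
RR3 = 338 / 715.68 = 0.4723

47.2%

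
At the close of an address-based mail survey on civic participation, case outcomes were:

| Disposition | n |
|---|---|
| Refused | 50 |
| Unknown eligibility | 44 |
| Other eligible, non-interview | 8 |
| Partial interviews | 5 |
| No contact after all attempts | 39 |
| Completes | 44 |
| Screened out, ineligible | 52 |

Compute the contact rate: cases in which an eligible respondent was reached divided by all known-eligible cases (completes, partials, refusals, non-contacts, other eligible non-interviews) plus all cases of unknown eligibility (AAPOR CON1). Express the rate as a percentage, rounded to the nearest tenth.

Num: 44 + 5 + 50 + 8 = 107
Base: 44 + 5 + 50 + 39 + 8 + 44 = 190
CON1 = 107 / 190 = 0.5632

56.3%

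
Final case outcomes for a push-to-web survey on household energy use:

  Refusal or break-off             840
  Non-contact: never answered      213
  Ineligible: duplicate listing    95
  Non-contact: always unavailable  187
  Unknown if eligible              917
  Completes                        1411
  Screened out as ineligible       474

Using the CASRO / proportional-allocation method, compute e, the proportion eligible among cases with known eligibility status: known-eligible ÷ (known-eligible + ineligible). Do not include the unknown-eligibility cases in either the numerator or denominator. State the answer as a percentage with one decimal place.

82.3%

Never reached = 213 + 187 = 400
Screened out, ineligible = 474 + 95 = 569
Known eligible = 1411 + 840 + 400 = 2651
e = 2651 / (2651 + 569) = 2651 / 3220 = 0.8233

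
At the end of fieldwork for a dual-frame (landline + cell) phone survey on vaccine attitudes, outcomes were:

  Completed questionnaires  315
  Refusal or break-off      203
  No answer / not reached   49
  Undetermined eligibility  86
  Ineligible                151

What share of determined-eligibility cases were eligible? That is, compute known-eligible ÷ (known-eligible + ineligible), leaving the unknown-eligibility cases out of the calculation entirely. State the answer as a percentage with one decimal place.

Eligible (known) → 315 + 203 + 49 = 567
e = 567 / (567 + 151) = 567 / 718 = 0.7897

79.0%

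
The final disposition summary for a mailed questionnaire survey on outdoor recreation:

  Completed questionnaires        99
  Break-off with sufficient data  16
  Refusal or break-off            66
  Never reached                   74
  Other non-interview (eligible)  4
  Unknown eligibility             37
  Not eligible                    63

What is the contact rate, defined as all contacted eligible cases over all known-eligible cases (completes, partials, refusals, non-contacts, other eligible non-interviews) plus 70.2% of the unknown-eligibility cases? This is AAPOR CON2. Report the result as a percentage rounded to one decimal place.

Num: 99 + 16 + 66 + 4 = 185
Determined eligible: 99 + 16 + 66 + 74 + 4 = 259
e × U: 0.7020 × 37 = 25.97
Base: 259 + 25.97 = 284.97
CON2 = 185 / 284.97 = 0.6492

64.9%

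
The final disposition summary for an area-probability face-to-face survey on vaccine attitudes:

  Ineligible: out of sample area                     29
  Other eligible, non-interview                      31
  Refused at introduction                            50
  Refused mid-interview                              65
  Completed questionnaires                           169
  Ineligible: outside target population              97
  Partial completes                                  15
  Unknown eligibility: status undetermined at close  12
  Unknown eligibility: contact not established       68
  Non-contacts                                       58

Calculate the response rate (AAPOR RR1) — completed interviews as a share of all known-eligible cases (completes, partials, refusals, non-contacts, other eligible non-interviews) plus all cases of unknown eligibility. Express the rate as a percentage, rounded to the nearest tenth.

36.1%

Refusals = 50 + 65 = 115
Unknown eligibility = 68 + 12 = 80
Ineligible = 97 + 29 = 126
Top: 169
Denom: 169 + 15 + 115 + 58 + 31 + 80 = 468
RR1 = 169 / 468 = 0.3611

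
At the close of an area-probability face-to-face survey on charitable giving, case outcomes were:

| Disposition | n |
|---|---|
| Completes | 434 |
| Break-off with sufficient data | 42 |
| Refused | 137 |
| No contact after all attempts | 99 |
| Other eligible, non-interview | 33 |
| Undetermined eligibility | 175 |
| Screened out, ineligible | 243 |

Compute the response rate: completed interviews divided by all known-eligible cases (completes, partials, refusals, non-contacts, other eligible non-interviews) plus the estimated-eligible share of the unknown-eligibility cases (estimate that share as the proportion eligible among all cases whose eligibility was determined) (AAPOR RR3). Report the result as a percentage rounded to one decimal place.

Numerator → 434
Known eligible → 434 + 42 + 137 + 99 + 33 = 745
e = 745 / (745 + 243) = 745 / 988 = 0.7540
Eligible share of unknowns → 0.7540 × 175 = 131.95
Base → 745 + 131.95 = 876.95
RR3 = 434 / 876.95 = 0.4949

49.5%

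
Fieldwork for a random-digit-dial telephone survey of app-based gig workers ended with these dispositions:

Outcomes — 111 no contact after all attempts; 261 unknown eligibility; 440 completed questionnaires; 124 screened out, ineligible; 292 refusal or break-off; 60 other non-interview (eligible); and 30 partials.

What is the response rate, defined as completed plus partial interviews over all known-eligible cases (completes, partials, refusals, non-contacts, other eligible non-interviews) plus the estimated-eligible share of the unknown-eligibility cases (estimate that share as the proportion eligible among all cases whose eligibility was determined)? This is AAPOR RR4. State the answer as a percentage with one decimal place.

Top → 440 + 30 = 470
Determined eligible → 440 + 30 + 292 + 111 + 60 = 933
e = 933 / (933 + 124) = 933 / 1057 = 0.8827
Eligible share of unknowns → 0.8827 × 261 = 230.38
Denominator → 933 + 230.38 = 1163.38
RR4 = 470 / 1163.38 = 0.4040

40.4%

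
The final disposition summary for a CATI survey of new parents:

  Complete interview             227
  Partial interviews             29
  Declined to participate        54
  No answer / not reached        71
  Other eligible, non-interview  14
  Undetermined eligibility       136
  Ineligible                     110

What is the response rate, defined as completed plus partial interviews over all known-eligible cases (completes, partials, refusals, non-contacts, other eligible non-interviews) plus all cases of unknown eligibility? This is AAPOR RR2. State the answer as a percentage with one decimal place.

48.2%

Top: 227 + 29 = 256
Base: 227 + 29 + 54 + 71 + 14 + 136 = 531
RR2 = 256 / 531 = 0.4821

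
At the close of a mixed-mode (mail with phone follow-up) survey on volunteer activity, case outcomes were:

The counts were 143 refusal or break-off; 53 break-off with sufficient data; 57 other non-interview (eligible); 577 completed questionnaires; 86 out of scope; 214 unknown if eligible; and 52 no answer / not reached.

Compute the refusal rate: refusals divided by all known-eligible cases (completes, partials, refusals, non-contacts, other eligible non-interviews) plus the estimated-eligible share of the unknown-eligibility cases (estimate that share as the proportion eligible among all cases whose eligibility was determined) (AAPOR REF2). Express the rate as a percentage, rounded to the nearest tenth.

Num → 143
Determined eligible → 577 + 53 + 143 + 52 + 57 = 882
e = 882 / (882 + 86) = 882 / 968 = 0.9112
e × U → 0.9112 × 214 = 195.00
Denom → 882 + 195.00 = 1077.00
REF2 = 143 / 1077.00 = 0.1328

13.3%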